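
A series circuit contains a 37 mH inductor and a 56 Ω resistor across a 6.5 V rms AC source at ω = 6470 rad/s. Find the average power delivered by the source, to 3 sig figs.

X_L = ωL = 239 Ω
Z = 56.0 + j239 Ω
|Z| = √(56.0² + 239²) = 246 Ω
∠Z = arctan(239/56.0) = 76.8°
I = V/|Z| = 26.4 mA
P = VI cos φ = 6.5 × 0.0264 × cos(76.8°) = 39.1 mW

39.1 mW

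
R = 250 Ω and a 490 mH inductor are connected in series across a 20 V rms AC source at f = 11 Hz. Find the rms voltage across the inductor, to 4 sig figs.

2.685 V

ω = 2πf = 69.12 rad/s
X_L = ωL = 33.87 Ω
Z = 250.0 + j33.87 Ω
|Z| = √(250.0² + 33.87²) = 252.3 Ω
I = V/|Z| = 79.28 mA
V_L = I·|Z_L| = 0.07928 × 33.87 = 2.685 V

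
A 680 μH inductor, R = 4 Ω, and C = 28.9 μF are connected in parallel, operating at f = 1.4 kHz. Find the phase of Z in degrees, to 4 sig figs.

-19.20°

ω = 2πf = 8796 rad/s
X_L = ωL = 5.982 Ω
X_C = 1/(ωC) = 3.934 Ω
Parallel: admittances add. Y = 1/R + 1/(jωL) + jωC
Y = (0.2500 + j0.08704) S
|Y| = 0.2647 S → |Z| = 1/|Y| = 3.778 Ω, ∠Z = −∠Y = -19.20°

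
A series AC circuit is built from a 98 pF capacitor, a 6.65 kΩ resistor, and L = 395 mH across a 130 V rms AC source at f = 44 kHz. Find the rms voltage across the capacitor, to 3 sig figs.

ω = 2πf = 276500 rad/s
X_L = ωL = 109000 Ω
X_C = 1/(ωC) = 36900 Ω
Net reactance X = X_L − X_C = 72300 Ω
Z = 6650 + j72300 Ω
|Z| = √(6650² + 72300²) = 72600 Ω
I = V/|Z| = 1.79 mA
V_C = I·|Z_C| = 0.00179 × 36900 = 66.1 V

66.1 V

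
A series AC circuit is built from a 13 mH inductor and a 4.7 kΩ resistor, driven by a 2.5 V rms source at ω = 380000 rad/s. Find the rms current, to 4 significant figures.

366.6 μA

X_L = ωL = 4940 Ω
Z = 4700 + j4940 Ω
|Z| = √(4700² + 4940²) = 6819 Ω
I = V/|Z| = 2.5/6819 = 366.6 μA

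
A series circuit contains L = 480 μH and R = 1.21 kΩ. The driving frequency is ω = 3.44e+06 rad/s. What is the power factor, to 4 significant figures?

0.5911

X_L = ωL = 1651 Ω
Z = 1210 + j1651 Ω
|Z| = √(1210² + 1651²) = 2047 Ω
∠Z = arctan(1651/1210) = 53.77°
cos φ = cos(53.77°) = 0.5911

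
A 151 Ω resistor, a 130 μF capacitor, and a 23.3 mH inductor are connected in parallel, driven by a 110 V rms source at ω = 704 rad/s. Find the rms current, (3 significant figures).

3.44 A

X_L = ωL = 16.4 Ω
X_C = 1/(ωC) = 10.9 Ω
Parallel: admittances add. Y = 1/R + 1/(jωL) + jωC
Y = (0.00662 + j0.0306) S
|Y| = 0.0313 S → |Z| = 1/|Y| = 32.0 Ω, ∠Z = −∠Y = -77.8°
I = V/|Z| = 110/32.0 = 3.44 A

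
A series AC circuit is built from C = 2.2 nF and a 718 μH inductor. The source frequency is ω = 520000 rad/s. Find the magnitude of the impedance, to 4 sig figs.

X_L = ωL = 373.4 Ω
X_C = 1/(ωC) = 874.1 Ω
Net reactance X = X_L − X_C = -500.8 Ω
Z = − j500.8 Ω
|Z| = √(0² + 500.8²) = 500.8 Ω

500.8 Ω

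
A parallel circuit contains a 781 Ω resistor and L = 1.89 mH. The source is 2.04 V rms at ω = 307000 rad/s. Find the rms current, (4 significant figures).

X_L = ωL = 580.2 Ω
Parallel: admittances add. Y = 1/R + 1/(jωL)
Y = (0.001280 − j0.001723) S
|Y| = 0.002147 S → |Z| = 1/|Y| = 465.8 Ω, ∠Z = −∠Y = 53.39°
I = V/|Z| = 2.04/465.8 = 4.380 mA

4.380 mA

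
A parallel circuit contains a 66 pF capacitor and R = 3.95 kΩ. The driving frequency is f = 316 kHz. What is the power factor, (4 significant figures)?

ω = 2πf = 1.985e+06 rad/s
X_C = 1/(ωC) = 7631 Ω
Parallel: admittances add. Y = 1/R + jωC
Y = (0.0002532 + j0.0001310) S
|Y| = 0.0002851 S → |Z| = 1/|Y| = 3508 Ω, ∠Z = −∠Y = -27.37°
cos φ = cos(-27.37°) = 0.8881

0.8881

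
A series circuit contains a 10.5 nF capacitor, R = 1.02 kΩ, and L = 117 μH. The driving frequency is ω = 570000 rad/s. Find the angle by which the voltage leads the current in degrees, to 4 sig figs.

X_L = ωL = 66.69 Ω
X_C = 1/(ωC) = 167.1 Ω
Net reactance X = X_L − X_C = -100.4 Ω
Z = 1020 − j100.4 Ω
|Z| = √(1020² + 100.4²) = 1025 Ω
∠Z = arctan(-100.4/1020) = -5.621°

-5.621°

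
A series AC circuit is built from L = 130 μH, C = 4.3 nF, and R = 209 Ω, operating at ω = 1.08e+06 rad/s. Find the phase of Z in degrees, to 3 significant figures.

X_L = ωL = 140 Ω
X_C = 1/(ωC) = 215 Ω
Net reactance X = X_L − X_C = -74.9 Ω
Z = 209 − j74.9 Ω
|Z| = √(209² + 74.9²) = 222 Ω
∠Z = arctan(-74.9/209) = -19.7°

-19.7°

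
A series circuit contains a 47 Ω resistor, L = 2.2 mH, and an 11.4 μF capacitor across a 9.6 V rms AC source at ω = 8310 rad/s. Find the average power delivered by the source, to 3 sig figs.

1.91 W

X_L = ωL = 18.3 Ω
X_C = 1/(ωC) = 10.6 Ω
Net reactance X = X_L − X_C = 7.73 Ω
Z = 47.0 + j7.73 Ω
|Z| = √(47.0² + 7.73²) = 47.6 Ω
∠Z = arctan(7.73/47.0) = 9.34°
I = V/|Z| = 202 mA
P = VI cos φ = 9.6 × 0.202 × cos(9.34°) = 1.91 W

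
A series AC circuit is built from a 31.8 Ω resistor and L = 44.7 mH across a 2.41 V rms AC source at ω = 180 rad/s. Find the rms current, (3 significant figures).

73.5 mA

X_L = ωL = 8.05 Ω
Z = 31.8 + j8.05 Ω
|Z| = √(31.8² + 8.05²) = 32.8 Ω
I = V/|Z| = 2.41/32.8 = 73.5 mA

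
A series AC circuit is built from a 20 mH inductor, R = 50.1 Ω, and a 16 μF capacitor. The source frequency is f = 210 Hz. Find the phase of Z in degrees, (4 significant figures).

-22.72°

ω = 2πf = 1319 rad/s
X_L = ωL = 26.39 Ω
X_C = 1/(ωC) = 47.37 Ω
Net reactance X = X_L − X_C = -20.98 Ω
Z = 50.10 − j20.98 Ω
|Z| = √(50.10² + 20.98²) = 54.31 Ω
∠Z = arctan(-20.98/50.10) = -22.72°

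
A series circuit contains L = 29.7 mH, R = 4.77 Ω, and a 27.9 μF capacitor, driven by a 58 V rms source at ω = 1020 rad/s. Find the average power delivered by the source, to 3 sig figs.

X_L = ωL = 30.3 Ω
X_C = 1/(ωC) = 35.1 Ω
Net reactance X = X_L − X_C = -4.85 Ω
Z = 4.77 − j4.85 Ω
|Z| = √(4.77² + 4.85²) = 6.80 Ω
∠Z = arctan(-4.85/4.77) = -45.4°
I = V/|Z| = 8.53 A
P = VI cos φ = 58 × 8.53 × cos(-45.4°) = 347 W

347 W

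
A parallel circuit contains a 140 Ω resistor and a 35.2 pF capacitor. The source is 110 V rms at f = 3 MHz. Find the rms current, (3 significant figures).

789 mA

ω = 2πf = 1.885e+07 rad/s
X_C = 1/(ωC) = 1510 Ω
Parallel: admittances add. Y = 1/R + jωC
Y = (0.00714 + j0.000664) S
|Y| = 0.00717 S → |Z| = 1/|Y| = 139 Ω, ∠Z = −∠Y = -5.31°
I = V/|Z| = 110/139 = 789 mA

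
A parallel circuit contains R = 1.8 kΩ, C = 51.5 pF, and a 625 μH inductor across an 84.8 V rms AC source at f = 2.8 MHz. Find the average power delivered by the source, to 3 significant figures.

4.00 W

ω = 2πf = 1.759e+07 rad/s
X_L = ωL = 11000 Ω
X_C = 1/(ωC) = 1100 Ω
Parallel: admittances add. Y = 1/R + 1/(jωL) + jωC
Y = (0.000556 + j0.000815) S
|Y| = 0.000986 S → |Z| = 1/|Y| = 1010 Ω, ∠Z = −∠Y = -55.7°
I = V/|Z| = 83.6 mA
P = VI cos φ = 84.8 × 0.0836 × cos(-55.7°) = 4.00 W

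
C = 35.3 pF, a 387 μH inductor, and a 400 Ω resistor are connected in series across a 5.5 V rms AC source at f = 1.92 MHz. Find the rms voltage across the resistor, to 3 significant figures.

ω = 2πf = 1.206e+07 rad/s
X_L = ωL = 4670 Ω
X_C = 1/(ωC) = 2350 Ω
Net reactance X = X_L − X_C = 2320 Ω
Z = 400 + j2320 Ω
|Z| = √(400² + 2320²) = 2350 Ω
I = V/|Z| = 2.34 mA
V_R = I·|Z_R| = 0.00234 × 400 = 0.934 V

0.934 V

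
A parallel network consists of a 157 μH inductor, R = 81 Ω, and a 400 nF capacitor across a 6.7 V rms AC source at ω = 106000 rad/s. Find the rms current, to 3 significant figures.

145 mA

X_L = ωL = 16.6 Ω
X_C = 1/(ωC) = 23.6 Ω
Parallel: admittances add. Y = 1/R + 1/(jωL) + jωC
Y = (0.0123 − j0.0177) S
|Y| = 0.0216 S → |Z| = 1/|Y| = 46.4 Ω, ∠Z = −∠Y = 55.1°
I = V/|Z| = 6.7/46.4 = 145 mA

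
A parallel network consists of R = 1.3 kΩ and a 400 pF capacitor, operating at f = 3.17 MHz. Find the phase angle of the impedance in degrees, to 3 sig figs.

-84.5°

ω = 2πf = 1.992e+07 rad/s
X_C = 1/(ωC) = 126 Ω
Parallel: admittances add. Y = 1/R + jωC
Y = (0.000769 + j0.00797) S
|Y| = 0.00800 S → |Z| = 1/|Y| = 125 Ω, ∠Z = −∠Y = -84.5°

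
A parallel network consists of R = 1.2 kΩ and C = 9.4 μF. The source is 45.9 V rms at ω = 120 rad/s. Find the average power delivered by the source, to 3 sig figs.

1.76 W

X_C = 1/(ωC) = 887 Ω
Parallel: admittances add. Y = 1/R + jωC
Y = (0.000833 + j0.00113) S
|Y| = 0.00140 S → |Z| = 1/|Y| = 713 Ω, ∠Z = −∠Y = -53.5°
I = V/|Z| = 64.4 mA
P = VI cos φ = 45.9 × 0.0644 × cos(-53.5°) = 1.76 W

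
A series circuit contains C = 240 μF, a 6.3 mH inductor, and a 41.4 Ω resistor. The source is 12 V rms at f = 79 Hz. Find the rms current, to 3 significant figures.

ω = 2πf = 496.4 rad/s
X_L = ωL = 3.13 Ω
X_C = 1/(ωC) = 8.39 Ω
Net reactance X = X_L − X_C = -5.27 Ω
Z = 41.4 − j5.27 Ω
|Z| = √(41.4² + 5.27²) = 41.7 Ω
I = V/|Z| = 12/41.7 = 288 mA

288 mA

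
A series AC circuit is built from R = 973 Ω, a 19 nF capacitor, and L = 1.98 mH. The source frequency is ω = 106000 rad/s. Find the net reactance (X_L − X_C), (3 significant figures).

X_L = ωL = 210 Ω
X_C = 1/(ωC) = 497 Ω
X = 210 − 497 = -287 Ω

-287 Ω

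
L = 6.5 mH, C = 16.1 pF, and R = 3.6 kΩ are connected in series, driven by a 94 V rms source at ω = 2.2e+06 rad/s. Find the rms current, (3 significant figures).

6.53 mA

X_L = ωL = 14300 Ω
X_C = 1/(ωC) = 28200 Ω
Net reactance X = X_L − X_C = -13900 Ω
Z = 3600 − j13900 Ω
|Z| = √(3600² + 13900²) = 14400 Ω
I = V/|Z| = 94/14400 = 6.53 mA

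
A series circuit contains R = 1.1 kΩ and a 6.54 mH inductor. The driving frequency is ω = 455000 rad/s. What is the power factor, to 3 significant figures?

X_L = ωL = 2980 Ω
Z = 1100 + j2980 Ω
|Z| = √(1100² + 2980²) = 3170 Ω
∠Z = arctan(2980/1100) = 69.7°
cos φ = cos(69.7°) = 0.347

0.347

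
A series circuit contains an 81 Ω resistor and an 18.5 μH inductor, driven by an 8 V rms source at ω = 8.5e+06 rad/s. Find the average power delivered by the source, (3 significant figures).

X_L = ωL = 157 Ω
Z = 81.0 + j157 Ω
|Z| = √(81.0² + 157²) = 177 Ω
∠Z = arctan(157/81.0) = 62.7°
I = V/|Z| = 45.2 mA
P = VI cos φ = 8 × 0.0452 × cos(62.7°) = 166 mW

166 mW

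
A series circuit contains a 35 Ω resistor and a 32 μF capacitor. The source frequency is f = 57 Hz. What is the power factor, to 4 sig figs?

ω = 2πf = 358.1 rad/s
X_C = 1/(ωC) = 87.26 Ω
Z = 35.00 − j87.26 Ω
|Z| = √(35.00² + 87.26²) = 94.01 Ω
∠Z = arctan(-87.26/35.00) = -68.14°
cos φ = cos(-68.14°) = 0.3723

0.3723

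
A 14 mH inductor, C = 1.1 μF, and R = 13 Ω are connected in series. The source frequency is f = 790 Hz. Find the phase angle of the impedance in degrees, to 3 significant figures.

ω = 2πf = 4964 rad/s
X_L = ωL = 69.5 Ω
X_C = 1/(ωC) = 183 Ω
Net reactance X = X_L − X_C = -114 Ω
Z = 13.0 − j114 Ω
|Z| = √(13.0² + 114²) = 114 Ω
∠Z = arctan(-114/13.0) = -83.5°

-83.5°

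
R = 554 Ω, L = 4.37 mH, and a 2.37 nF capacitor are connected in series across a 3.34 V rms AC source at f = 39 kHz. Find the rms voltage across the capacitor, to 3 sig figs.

6.73 V

ω = 2πf = 245000 rad/s
X_L = ωL = 1070 Ω
X_C = 1/(ωC) = 1720 Ω
Net reactance X = X_L − X_C = -651 Ω
Z = 554 − j651 Ω
|Z| = √(554² + 651²) = 855 Ω
I = V/|Z| = 3.91 mA
V_C = I·|Z_C| = 0.00391 × 1720 = 6.73 V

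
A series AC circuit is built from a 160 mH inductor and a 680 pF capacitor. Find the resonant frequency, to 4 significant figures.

15.26 kHz

ω₀ = 1/√(LC) = 1/√(0.16 × 6.8e-10) = 95870 rad/s
f₀ = ω₀/(2π) = 15.26 kHz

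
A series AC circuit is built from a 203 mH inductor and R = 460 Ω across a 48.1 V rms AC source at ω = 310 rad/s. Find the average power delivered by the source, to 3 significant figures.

X_L = ωL = 62.9 Ω
Z = 460 + j62.9 Ω
|Z| = √(460² + 62.9²) = 464 Ω
∠Z = arctan(62.9/460) = 7.79°
I = V/|Z| = 104 mA
P = VI cos φ = 48.1 × 0.104 × cos(7.79°) = 4.94 W

4.94 W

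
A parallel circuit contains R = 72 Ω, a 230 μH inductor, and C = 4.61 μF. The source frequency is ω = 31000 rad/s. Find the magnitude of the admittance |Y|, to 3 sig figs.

14.1 mS

X_L = ωL = 7.13 Ω
X_C = 1/(ωC) = 7.00 Ω
Parallel: admittances add. Y = 1/R + 1/(jωL) + jωC
Y = (0.0139 + j0.00266) S
|Y| = 0.0141 S → |Z| = 1/|Y| = 70.7 Ω, ∠Z = −∠Y = -10.8°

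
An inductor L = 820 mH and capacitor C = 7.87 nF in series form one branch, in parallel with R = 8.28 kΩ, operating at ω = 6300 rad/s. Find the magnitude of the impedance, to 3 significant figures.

7250 Ω

X_L = ωL = 5170 Ω
X_C = 1/(ωC) = 20200 Ω
Branch 1: Z₁ = R = 8280 Ω
Branch 2 (series LC): Z₂ = j(X_L − X_C) = −j15000 Ω
Parallel: Z = Z₁Z₂/(Z₁+Z₂), |Z| = 7250 Ω, ∠Z = -28.9°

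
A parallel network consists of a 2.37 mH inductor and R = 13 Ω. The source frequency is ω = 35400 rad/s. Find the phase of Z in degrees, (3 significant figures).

8.81°

X_L = ωL = 83.9 Ω
Parallel: admittances add. Y = 1/R + 1/(jωL)
Y = (0.0769 − j0.0119) S
|Y| = 0.0778 S → |Z| = 1/|Y| = 12.8 Ω, ∠Z = −∠Y = 8.81°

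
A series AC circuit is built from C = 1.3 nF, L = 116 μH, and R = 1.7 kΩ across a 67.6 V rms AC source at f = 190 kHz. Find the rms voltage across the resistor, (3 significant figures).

64.8 V

ω = 2πf = 1.194e+06 rad/s
X_L = ωL = 138 Ω
X_C = 1/(ωC) = 644 Ω
Net reactance X = X_L − X_C = -506 Ω
Z = 1700 − j506 Ω
|Z| = √(1700² + 506²) = 1770 Ω
I = V/|Z| = 38.1 mA
V_R = I·|Z_R| = 0.0381 × 1700 = 64.8 V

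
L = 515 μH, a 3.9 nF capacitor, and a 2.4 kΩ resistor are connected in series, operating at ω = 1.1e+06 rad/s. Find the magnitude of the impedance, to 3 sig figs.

X_L = ωL = 566 Ω
X_C = 1/(ωC) = 233 Ω
Net reactance X = X_L − X_C = 333 Ω
Z = 2400 + j333 Ω
|Z| = √(2400² + 333²) = 2420 Ω

2420 Ω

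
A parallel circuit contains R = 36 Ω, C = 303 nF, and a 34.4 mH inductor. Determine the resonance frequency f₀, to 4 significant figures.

1.559 kHz

ω₀ = 1/√(LC) = 1/√(0.0344 × 3.03e-07) = 9795 rad/s
f₀ = ω₀/(2π) = 1.559 kHz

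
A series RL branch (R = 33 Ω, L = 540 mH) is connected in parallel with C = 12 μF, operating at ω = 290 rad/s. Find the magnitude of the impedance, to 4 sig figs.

341.0 Ω

X_L = ωL = 156.6 Ω
X_C = 1/(ωC) = 287.4 Ω
Branch 1 (R+jX_L): Z₁ = 33.00 + j156.6 Ω, |Z₁| = 160.0 Ω
Branch 2 (−jX_C): Z₂ = −j287.4 Ω
Parallel: Z = Z₁Z₂/(Z₁+Z₂), |Z| = 341.0 Ω, ∠Z = 63.94°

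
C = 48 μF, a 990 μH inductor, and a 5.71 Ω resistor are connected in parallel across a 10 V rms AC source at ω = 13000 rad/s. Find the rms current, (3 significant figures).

5.74 A

X_L = ωL = 12.9 Ω
X_C = 1/(ωC) = 1.60 Ω
Parallel: admittances add. Y = 1/R + 1/(jωL) + jωC
Y = (0.175 + j0.546) S
|Y| = 0.574 S → |Z| = 1/|Y| = 1.74 Ω, ∠Z = −∠Y = -72.2°
I = V/|Z| = 10/1.74 = 5.74 A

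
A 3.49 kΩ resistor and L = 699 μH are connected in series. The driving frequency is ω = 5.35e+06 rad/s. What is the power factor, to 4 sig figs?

X_L = ωL = 3740 Ω
Z = 3490 + j3740 Ω
|Z| = √(3490² + 3740²) = 5115 Ω
∠Z = arctan(3740/3490) = 46.98°
cos φ = cos(46.98°) = 0.6823

0.6823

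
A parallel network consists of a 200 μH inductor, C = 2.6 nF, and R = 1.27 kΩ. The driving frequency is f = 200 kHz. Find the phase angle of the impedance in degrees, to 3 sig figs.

ω = 2πf = 1.257e+06 rad/s
X_L = ωL = 251 Ω
X_C = 1/(ωC) = 306 Ω
Parallel: admittances add. Y = 1/R + 1/(jωL) + jωC
Y = (0.000787 − j0.000712) S
|Y| = 0.00106 S → |Z| = 1/|Y| = 942 Ω, ∠Z = −∠Y = 42.1°

42.1°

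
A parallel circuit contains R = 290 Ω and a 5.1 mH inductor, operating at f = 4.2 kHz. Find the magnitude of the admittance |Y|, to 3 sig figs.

8.19 mS

ω = 2πf = 26390 rad/s
X_L = ωL = 135 Ω
Parallel: admittances add. Y = 1/R + 1/(jωL)
Y = (0.00345 − j0.00743) S
|Y| = 0.00819 S → |Z| = 1/|Y| = 122 Ω, ∠Z = −∠Y = 65.1°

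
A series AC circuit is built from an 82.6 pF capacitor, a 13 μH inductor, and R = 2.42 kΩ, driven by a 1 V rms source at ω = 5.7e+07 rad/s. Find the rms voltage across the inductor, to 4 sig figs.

X_L = ωL = 741.0 Ω
X_C = 1/(ωC) = 212.4 Ω
Net reactance X = X_L − X_C = 528.6 Ω
Z = 2420 + j528.6 Ω
|Z| = √(2420² + 528.6²) = 2477 Ω
I = V/|Z| = 403.7 μA
V_L = I·|Z_L| = 0.0004037 × 741.0 = 0.2991 V

0.2991 V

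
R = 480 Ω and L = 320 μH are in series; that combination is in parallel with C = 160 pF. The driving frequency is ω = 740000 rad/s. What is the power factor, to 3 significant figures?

0.921

X_L = ωL = 237 Ω
X_C = 1/(ωC) = 8450 Ω
Branch 1 (R+jX_L): Z₁ = 480 + j237 Ω, |Z₁| = 535 Ω
Branch 2 (−jX_C): Z₂ = −j8450 Ω
Parallel: Z = Z₁Z₂/(Z₁+Z₂), |Z| = 550 Ω, ∠Z = 22.9°
cos φ = cos(22.9°) = 0.921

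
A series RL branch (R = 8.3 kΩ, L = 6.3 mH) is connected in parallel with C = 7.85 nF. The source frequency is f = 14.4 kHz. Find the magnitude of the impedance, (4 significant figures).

1404 Ω

ω = 2πf = 90480 rad/s
X_L = ωL = 570.0 Ω
X_C = 1/(ωC) = 1408 Ω
Branch 1 (R+jX_L): Z₁ = 8300 + j570.0 Ω, |Z₁| = 8320 Ω
Branch 2 (−jX_C): Z₂ = −j1408 Ω
Parallel: Z = Z₁Z₂/(Z₁+Z₂), |Z| = 1404 Ω, ∠Z = -80.31°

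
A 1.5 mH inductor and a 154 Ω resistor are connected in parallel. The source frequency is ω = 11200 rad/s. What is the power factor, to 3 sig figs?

0.108

X_L = ωL = 16.8 Ω
Parallel: admittances add. Y = 1/R + 1/(jωL)
Y = (0.00649 − j0.0595) S
|Y| = 0.0599 S → |Z| = 1/|Y| = 16.7 Ω, ∠Z = −∠Y = 83.8°
cos φ = cos(83.8°) = 0.108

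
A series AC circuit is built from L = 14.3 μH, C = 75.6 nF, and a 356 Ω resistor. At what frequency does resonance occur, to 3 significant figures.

153 kHz

ω₀ = 1/√(LC) = 1/√(1.43e-05 × 7.56e-08) = 961800 rad/s
f₀ = ω₀/(2π) = 153 kHz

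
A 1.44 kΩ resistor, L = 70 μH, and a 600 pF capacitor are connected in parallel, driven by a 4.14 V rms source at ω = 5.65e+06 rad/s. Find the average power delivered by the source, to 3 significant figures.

X_L = ωL = 395 Ω
X_C = 1/(ωC) = 295 Ω
Parallel: admittances add. Y = 1/R + 1/(jωL) + jωC
Y = (0.000694 + j0.000862) S
|Y| = 0.00111 S → |Z| = 1/|Y| = 904 Ω, ∠Z = −∠Y = -51.1°
I = V/|Z| = 4.58 mA
P = VI cos φ = 4.14 × 0.00458 × cos(-51.1°) = 11.9 mW

11.9 mW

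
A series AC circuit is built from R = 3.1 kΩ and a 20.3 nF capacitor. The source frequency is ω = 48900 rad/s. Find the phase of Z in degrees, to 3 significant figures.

-18.0°

X_C = 1/(ωC) = 1010 Ω
Z = 3100 − j1010 Ω
|Z| = √(3100² + 1010²) = 3260 Ω
∠Z = arctan(-1010/3100) = -18.0°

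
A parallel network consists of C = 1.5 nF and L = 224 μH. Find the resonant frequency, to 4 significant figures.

ω₀ = 1/√(LC) = 1/√(0.000224 × 1.5e-09) = 1.725e+06 rad/s
f₀ = ω₀/(2π) = 274.6 kHz

274.6 kHz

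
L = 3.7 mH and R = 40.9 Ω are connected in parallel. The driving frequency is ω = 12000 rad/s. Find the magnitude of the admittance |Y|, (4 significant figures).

X_L = ωL = 44.40 Ω
Parallel: admittances add. Y = 1/R + 1/(jωL)
Y = (0.02445 − j0.02252) S
|Y| = 0.03324 S → |Z| = 1/|Y| = 30.08 Ω, ∠Z = −∠Y = 42.65°

33.24 mS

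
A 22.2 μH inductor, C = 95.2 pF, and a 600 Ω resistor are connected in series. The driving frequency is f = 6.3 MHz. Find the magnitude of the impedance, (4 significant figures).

858.1 Ω

ω = 2πf = 3.958e+07 rad/s
X_L = ωL = 878.8 Ω
X_C = 1/(ωC) = 265.4 Ω
Net reactance X = X_L − X_C = 613.4 Ω
Z = 600.0 + j613.4 Ω
|Z| = √(600.0² + 613.4²) = 858.1 Ω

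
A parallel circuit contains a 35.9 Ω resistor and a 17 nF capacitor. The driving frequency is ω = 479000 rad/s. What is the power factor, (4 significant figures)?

0.9598

X_C = 1/(ωC) = 122.8 Ω
Parallel: admittances add. Y = 1/R + jωC
Y = (0.02786 + j0.008143) S
|Y| = 0.02902 S → |Z| = 1/|Y| = 34.46 Ω, ∠Z = −∠Y = -16.30°
cos φ = cos(-16.30°) = 0.9598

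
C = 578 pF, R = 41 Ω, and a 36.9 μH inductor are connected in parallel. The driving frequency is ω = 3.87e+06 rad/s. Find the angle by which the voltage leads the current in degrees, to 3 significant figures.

11.1°

X_L = ωL = 143 Ω
X_C = 1/(ωC) = 447 Ω
Parallel: admittances add. Y = 1/R + 1/(jωL) + jωC
Y = (0.0244 − j0.00477) S
|Y| = 0.0249 S → |Z| = 1/|Y| = 40.2 Ω, ∠Z = −∠Y = 11.1°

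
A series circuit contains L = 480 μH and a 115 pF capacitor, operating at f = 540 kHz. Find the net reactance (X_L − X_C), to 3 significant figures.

ω = 2πf = 3.393e+06 rad/s
X_L = ωL = 1630 Ω
X_C = 1/(ωC) = 2560 Ω
X = 1630 − 2560 = -934 Ω

-934 Ω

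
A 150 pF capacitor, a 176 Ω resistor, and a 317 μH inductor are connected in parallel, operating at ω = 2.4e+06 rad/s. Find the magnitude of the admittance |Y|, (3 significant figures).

5.76 mS

X_L = ωL = 761 Ω
X_C = 1/(ωC) = 2780 Ω
Parallel: admittances add. Y = 1/R + 1/(jωL) + jωC
Y = (0.00568 − j0.000954) S
|Y| = 0.00576 S → |Z| = 1/|Y| = 174 Ω, ∠Z = −∠Y = 9.54°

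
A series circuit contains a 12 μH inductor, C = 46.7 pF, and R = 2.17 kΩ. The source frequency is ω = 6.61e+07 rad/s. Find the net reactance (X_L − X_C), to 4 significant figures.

469.2 Ω

X_L = ωL = 793.2 Ω
X_C = 1/(ωC) = 324.0 Ω
X = 793.2 − 324.0 = 469.2 Ω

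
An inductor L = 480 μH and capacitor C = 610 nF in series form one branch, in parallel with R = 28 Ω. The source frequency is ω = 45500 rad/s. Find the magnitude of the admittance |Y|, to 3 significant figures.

X_L = ωL = 21.8 Ω
X_C = 1/(ωC) = 36.0 Ω
Branch 1: Z₁ = R = 28.0 Ω
Branch 2 (series LC): Z₂ = j(X_L − X_C) = −j14.2 Ω
Parallel: Z = Z₁Z₂/(Z₁+Z₂), |Z| = 12.7 Ω, ∠Z = -63.1°
|Y| = 1/|Z| = 79.0 mS

79.0 mS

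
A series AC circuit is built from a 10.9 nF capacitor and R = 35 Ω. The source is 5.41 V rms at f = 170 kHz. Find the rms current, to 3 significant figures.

58.3 mA

ω = 2πf = 1.068e+06 rad/s
X_C = 1/(ωC) = 85.9 Ω
Z = 35.0 − j85.9 Ω
|Z| = √(35.0² + 85.9²) = 92.7 Ω
I = V/|Z| = 5.41/92.7 = 58.3 mA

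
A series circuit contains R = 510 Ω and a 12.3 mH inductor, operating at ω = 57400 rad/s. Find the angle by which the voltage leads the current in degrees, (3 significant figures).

54.2°

X_L = ωL = 706 Ω
Z = 510 + j706 Ω
|Z| = √(510² + 706²) = 871 Ω
∠Z = arctan(706/510) = 54.2°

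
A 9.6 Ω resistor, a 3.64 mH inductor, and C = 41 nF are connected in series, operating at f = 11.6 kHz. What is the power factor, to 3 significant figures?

ω = 2πf = 72880 rad/s
X_L = ωL = 265 Ω
X_C = 1/(ωC) = 335 Ω
Net reactance X = X_L − X_C = -69.3 Ω
Z = 9.60 − j69.3 Ω
|Z| = √(9.60² + 69.3²) = 70.0 Ω
∠Z = arctan(-69.3/9.60) = -82.1°
cos φ = cos(-82.1°) = 0.137

0.137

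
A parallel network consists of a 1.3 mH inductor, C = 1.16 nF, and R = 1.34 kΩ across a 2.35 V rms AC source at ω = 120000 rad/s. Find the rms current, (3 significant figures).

14.8 mA

X_L = ωL = 156 Ω
X_C = 1/(ωC) = 7180 Ω
Parallel: admittances add. Y = 1/R + 1/(jωL) + jωC
Y = (0.000746 − j0.00627) S
|Y| = 0.00632 S → |Z| = 1/|Y| = 158 Ω, ∠Z = −∠Y = 83.2°
I = V/|Z| = 2.35/158 = 14.8 mA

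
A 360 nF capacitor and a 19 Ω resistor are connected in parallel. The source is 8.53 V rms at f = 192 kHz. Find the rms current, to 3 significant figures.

ω = 2πf = 1.206e+06 rad/s
X_C = 1/(ωC) = 2.30 Ω
Parallel: admittances add. Y = 1/R + jωC
Y = (0.0526 + j0.434) S
|Y| = 0.437 S → |Z| = 1/|Y| = 2.29 Ω, ∠Z = −∠Y = -83.1°
I = V/|Z| = 8.53/2.29 = 3.73 A

3.73 A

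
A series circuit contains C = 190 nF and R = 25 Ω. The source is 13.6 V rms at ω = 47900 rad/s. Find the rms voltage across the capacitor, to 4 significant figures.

X_C = 1/(ωC) = 109.9 Ω
Z = 25.00 − j109.9 Ω
|Z| = √(25.00² + 109.9²) = 112.7 Ω
I = V/|Z| = 120.7 mA
V_C = I·|Z_C| = 0.1207 × 109.9 = 13.26 V

13.26 V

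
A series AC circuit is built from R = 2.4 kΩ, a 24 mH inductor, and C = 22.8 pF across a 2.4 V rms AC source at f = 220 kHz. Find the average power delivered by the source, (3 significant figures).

ω = 2πf = 1.382e+06 rad/s
X_L = ωL = 33200 Ω
X_C = 1/(ωC) = 31700 Ω
Net reactance X = X_L − X_C = 1450 Ω
Z = 2400 + j1450 Ω
|Z| = √(2400² + 1450²) = 2800 Ω
∠Z = arctan(1450/2400) = 31.1°
I = V/|Z| = 857 μA
P = VI cos φ = 2.4 × 0.000857 × cos(31.1°) = 1.76 mW

1.76 mW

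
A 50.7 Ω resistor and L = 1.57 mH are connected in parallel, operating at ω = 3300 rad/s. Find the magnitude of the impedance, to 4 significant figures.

X_L = ωL = 5.181 Ω
Parallel: admittances add. Y = 1/R + 1/(jωL)
Y = (0.01972 − j0.1930) S
|Y| = 0.1940 S → |Z| = 1/|Y| = 5.154 Ω, ∠Z = −∠Y = 84.17°

5.154 Ω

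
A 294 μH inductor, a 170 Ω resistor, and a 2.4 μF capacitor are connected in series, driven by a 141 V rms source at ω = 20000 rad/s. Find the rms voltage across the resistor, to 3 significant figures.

X_L = ωL = 5.88 Ω
X_C = 1/(ωC) = 20.8 Ω
Net reactance X = X_L − X_C = -15.0 Ω
Z = 170 − j15.0 Ω
|Z| = √(170² + 15.0²) = 171 Ω
I = V/|Z| = 826 mA
V_R = I·|Z_R| = 0.826 × 170 = 140 V

140 V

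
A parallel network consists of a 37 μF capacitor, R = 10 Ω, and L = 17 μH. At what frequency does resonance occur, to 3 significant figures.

ω₀ = 1/√(LC) = 1/√(1.7e-05 × 3.7e-05) = 39870 rad/s
f₀ = ω₀/(2π) = 6.35 kHz

6.35 kHz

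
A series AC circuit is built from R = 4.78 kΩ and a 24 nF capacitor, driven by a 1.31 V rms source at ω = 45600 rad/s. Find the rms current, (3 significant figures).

X_C = 1/(ωC) = 914 Ω
Z = 4780 − j914 Ω
|Z| = √(4780² + 914²) = 4870 Ω
I = V/|Z| = 1.31/4870 = 269 μA

269 μA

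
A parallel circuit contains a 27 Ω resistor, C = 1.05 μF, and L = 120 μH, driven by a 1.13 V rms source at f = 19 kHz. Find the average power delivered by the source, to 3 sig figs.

ω = 2πf = 119400 rad/s
X_L = ωL = 14.3 Ω
X_C = 1/(ωC) = 7.98 Ω
Parallel: admittances add. Y = 1/R + 1/(jωL) + jωC
Y = (0.0370 + j0.0555) S
|Y| = 0.0668 S → |Z| = 1/|Y| = 15.0 Ω, ∠Z = −∠Y = -56.3°
I = V/|Z| = 75.4 mA
P = VI cos φ = 1.13 × 0.0754 × cos(-56.3°) = 47.3 mW

47.3 mW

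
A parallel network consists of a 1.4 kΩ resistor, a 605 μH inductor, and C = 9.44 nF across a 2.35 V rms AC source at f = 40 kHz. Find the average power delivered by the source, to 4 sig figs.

ω = 2πf = 251300 rad/s
X_L = ωL = 152.1 Ω
X_C = 1/(ωC) = 421.5 Ω
Parallel: admittances add. Y = 1/R + 1/(jωL) + jωC
Y = (0.0007143 − j0.004204) S
|Y| = 0.004264 S → |Z| = 1/|Y| = 234.5 Ω, ∠Z = −∠Y = 80.36°
I = V/|Z| = 10.02 mA
P = VI cos φ = 2.35 × 0.01002 × cos(80.36°) = 3.945 mW

3.945 mW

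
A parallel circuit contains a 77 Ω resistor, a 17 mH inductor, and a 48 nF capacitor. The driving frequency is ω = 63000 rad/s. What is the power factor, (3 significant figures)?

X_L = ωL = 1070 Ω
X_C = 1/(ωC) = 331 Ω
Parallel: admittances add. Y = 1/R + 1/(jωL) + jωC
Y = (0.0130 + j0.00209) S
|Y| = 0.0132 S → |Z| = 1/|Y| = 76.0 Ω, ∠Z = −∠Y = -9.14°
cos φ = cos(-9.14°) = 0.987

0.987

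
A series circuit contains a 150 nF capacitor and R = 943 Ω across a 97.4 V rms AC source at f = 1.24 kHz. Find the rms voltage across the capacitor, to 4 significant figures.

ω = 2πf = 7791 rad/s
X_C = 1/(ωC) = 855.7 Ω
Z = 943.0 − j855.7 Ω
|Z| = √(943.0² + 855.7²) = 1273 Ω
I = V/|Z| = 76.49 mA
V_C = I·|Z_C| = 0.07649 × 855.7 = 65.45 V

65.45 V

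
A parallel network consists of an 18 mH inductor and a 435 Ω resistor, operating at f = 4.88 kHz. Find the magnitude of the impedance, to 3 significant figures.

ω = 2πf = 30660 rad/s
X_L = ωL = 552 Ω
Parallel: admittances add. Y = 1/R + 1/(jωL)
Y = (0.00230 − j0.00181) S
|Y| = 0.00293 S → |Z| = 1/|Y| = 342 Ω, ∠Z = −∠Y = 38.2°

342 Ω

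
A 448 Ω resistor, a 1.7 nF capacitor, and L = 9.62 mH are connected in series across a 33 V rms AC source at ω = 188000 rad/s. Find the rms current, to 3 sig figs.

X_L = ωL = 1810 Ω
X_C = 1/(ωC) = 3130 Ω
Net reactance X = X_L − X_C = -1320 Ω
Z = 448 − j1320 Ω
|Z| = √(448² + 1320²) = 1390 Ω
I = V/|Z| = 33/1390 = 23.7 mA

23.7 mA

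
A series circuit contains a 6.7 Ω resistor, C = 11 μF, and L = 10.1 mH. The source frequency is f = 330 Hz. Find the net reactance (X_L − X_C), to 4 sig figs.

ω = 2πf = 2073 rad/s
X_L = ωL = 20.94 Ω
X_C = 1/(ωC) = 43.84 Ω
X = 20.94 − 43.84 = -22.90 Ω

-22.90 Ω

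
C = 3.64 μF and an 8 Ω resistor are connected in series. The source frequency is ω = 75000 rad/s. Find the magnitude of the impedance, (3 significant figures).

X_C = 1/(ωC) = 3.66 Ω
Z = 8.00 − j3.66 Ω
|Z| = √(8.00² + 3.66²) = 8.80 Ω

8.80 Ω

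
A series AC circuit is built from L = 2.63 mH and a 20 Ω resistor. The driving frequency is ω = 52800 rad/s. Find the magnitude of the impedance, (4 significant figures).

X_L = ωL = 138.9 Ω
Z = 20.00 + j138.9 Ω
|Z| = √(20.00² + 138.9²) = 140.3 Ω

140.3 Ω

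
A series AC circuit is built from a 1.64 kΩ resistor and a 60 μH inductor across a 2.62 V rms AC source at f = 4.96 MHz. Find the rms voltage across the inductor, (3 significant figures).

ω = 2πf = 3.116e+07 rad/s
X_L = ωL = 1870 Ω
Z = 1640 + j1870 Ω
|Z| = √(1640² + 1870²) = 2490 Ω
I = V/|Z| = 1.05 mA
V_L = I·|Z_L| = 0.00105 × 1870 = 1.97 V

1.97 V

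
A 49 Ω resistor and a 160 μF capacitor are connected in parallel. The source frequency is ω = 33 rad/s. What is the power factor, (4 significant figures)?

0.9681

X_C = 1/(ωC) = 189.4 Ω
Parallel: admittances add. Y = 1/R + jωC
Y = (0.02041 + j0.005280) S
|Y| = 0.02108 S → |Z| = 1/|Y| = 47.44 Ω, ∠Z = −∠Y = -14.51°
cos φ = cos(-14.51°) = 0.9681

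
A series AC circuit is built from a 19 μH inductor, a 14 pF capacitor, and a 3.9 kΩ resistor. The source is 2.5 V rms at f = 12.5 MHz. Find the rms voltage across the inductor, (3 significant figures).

ω = 2πf = 7.854e+07 rad/s
X_L = ωL = 1490 Ω
X_C = 1/(ωC) = 909 Ω
Net reactance X = X_L − X_C = 583 Ω
Z = 3900 + j583 Ω
|Z| = √(3900² + 583²) = 3940 Ω
I = V/|Z| = 634 μA
V_L = I·|Z_L| = 0.000634 × 1490 = 0.946 V

0.946 V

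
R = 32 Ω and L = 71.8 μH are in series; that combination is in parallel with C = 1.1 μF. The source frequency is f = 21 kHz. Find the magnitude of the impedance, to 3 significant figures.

ω = 2πf = 131900 rad/s
X_L = ωL = 9.47 Ω
X_C = 1/(ωC) = 6.89 Ω
Branch 1 (R+jX_L): Z₁ = 32.0 + j9.47 Ω, |Z₁| = 33.4 Ω
Branch 2 (−jX_C): Z₂ = −j6.89 Ω
Parallel: Z = Z₁Z₂/(Z₁+Z₂), |Z| = 7.16 Ω, ∠Z = -78.1°

7.16 Ω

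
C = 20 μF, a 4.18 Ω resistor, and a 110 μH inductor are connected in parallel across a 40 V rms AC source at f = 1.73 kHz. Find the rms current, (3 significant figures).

ω = 2πf = 10870 rad/s
X_L = ωL = 1.20 Ω
X_C = 1/(ωC) = 4.60 Ω
Parallel: admittances add. Y = 1/R + 1/(jωL) + jωC
Y = (0.239 − j0.619) S
|Y| = 0.664 S → |Z| = 1/|Y| = 1.51 Ω, ∠Z = −∠Y = 68.9°
I = V/|Z| = 40/1.51 = 26.5 A

26.5 A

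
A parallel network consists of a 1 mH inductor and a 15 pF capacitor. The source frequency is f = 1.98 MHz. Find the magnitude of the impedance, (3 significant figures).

9410 Ω

ω = 2πf = 1.244e+07 rad/s
X_L = ωL = 12400 Ω
X_C = 1/(ωC) = 5360 Ω
Parallel: admittances add. Y = 1/(jωL) + jωC
Y = (0 + j0.000106) S
|Y| = 0.000106 S → |Z| = 1/|Y| = 9410 Ω, ∠Z = −∠Y = -90.0°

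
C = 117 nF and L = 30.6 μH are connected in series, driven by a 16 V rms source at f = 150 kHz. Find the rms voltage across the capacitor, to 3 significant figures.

7.34 V

ω = 2πf = 942500 rad/s
X_L = ωL = 28.8 Ω
X_C = 1/(ωC) = 9.07 Ω
Net reactance X = X_L − X_C = 19.8 Ω
Z = j19.8 Ω
|Z| = √(0² + 19.8²) = 19.8 Ω
I = V/|Z| = 809 mA
V_C = I·|Z_C| = 0.809 × 9.07 = 7.34 V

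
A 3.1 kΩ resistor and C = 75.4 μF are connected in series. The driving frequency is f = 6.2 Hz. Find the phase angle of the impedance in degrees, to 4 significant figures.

ω = 2πf = 38.96 rad/s
X_C = 1/(ωC) = 340.5 Ω
Z = 3100 − j340.5 Ω
|Z| = √(3100² + 340.5²) = 3119 Ω
∠Z = arctan(-340.5/3100) = -6.267°

-6.267°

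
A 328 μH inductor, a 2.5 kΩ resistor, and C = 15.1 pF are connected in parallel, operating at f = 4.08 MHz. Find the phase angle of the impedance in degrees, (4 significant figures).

ω = 2πf = 2.564e+07 rad/s
X_L = ωL = 8408 Ω
X_C = 1/(ωC) = 2583 Ω
Parallel: admittances add. Y = 1/R + 1/(jωL) + jωC
Y = (0.0004000 + j0.0002682) S
|Y| = 0.0004816 S → |Z| = 1/|Y| = 2077 Ω, ∠Z = −∠Y = -33.84°

-33.84°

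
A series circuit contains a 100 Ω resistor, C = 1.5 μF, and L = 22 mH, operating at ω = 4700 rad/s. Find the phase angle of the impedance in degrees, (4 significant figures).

-21.03°

X_L = ωL = 103.4 Ω
X_C = 1/(ωC) = 141.8 Ω
Net reactance X = X_L − X_C = -38.44 Ω
Z = 100.0 − j38.44 Ω
|Z| = √(100.0² + 38.44²) = 107.1 Ω
∠Z = arctan(-38.44/100.0) = -21.03°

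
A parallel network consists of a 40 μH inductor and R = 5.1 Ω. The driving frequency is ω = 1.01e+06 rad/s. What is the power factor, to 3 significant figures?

0.992

X_L = ωL = 40.4 Ω
Parallel: admittances add. Y = 1/R + 1/(jωL)
Y = (0.196 − j0.0248) S
|Y| = 0.198 S → |Z| = 1/|Y| = 5.06 Ω, ∠Z = −∠Y = 7.19°
cos φ = cos(7.19°) = 0.992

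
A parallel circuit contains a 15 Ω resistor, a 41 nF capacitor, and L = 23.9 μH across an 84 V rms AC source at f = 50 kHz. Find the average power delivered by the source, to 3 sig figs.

ω = 2πf = 314200 rad/s
X_L = ωL = 7.51 Ω
X_C = 1/(ωC) = 77.6 Ω
Parallel: admittances add. Y = 1/R + 1/(jωL) + jωC
Y = (0.0667 − j0.120) S
|Y| = 0.138 S → |Z| = 1/|Y| = 7.27 Ω, ∠Z = −∠Y = 61.0°
I = V/|Z| = 11.6 A
P = VI cos φ = 84 × 11.6 × cos(61.0°) = 470 W

470 W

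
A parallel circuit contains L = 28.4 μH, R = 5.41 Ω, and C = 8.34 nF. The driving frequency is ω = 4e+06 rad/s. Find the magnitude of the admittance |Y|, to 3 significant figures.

X_L = ωL = 114 Ω
X_C = 1/(ωC) = 30.0 Ω
Parallel: admittances add. Y = 1/R + 1/(jωL) + jωC
Y = (0.185 + j0.0246) S
|Y| = 0.186 S → |Z| = 1/|Y| = 5.36 Ω, ∠Z = −∠Y = -7.57°

186 mS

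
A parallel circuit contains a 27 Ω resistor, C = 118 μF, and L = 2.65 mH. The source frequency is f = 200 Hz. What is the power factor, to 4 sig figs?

0.2367

ω = 2πf = 1257 rad/s
X_L = ωL = 3.330 Ω
X_C = 1/(ωC) = 6.744 Ω
Parallel: admittances add. Y = 1/R + 1/(jωL) + jωC
Y = (0.03704 − j0.1520) S
|Y| = 0.1565 S → |Z| = 1/|Y| = 6.392 Ω, ∠Z = −∠Y = 76.31°
cos φ = cos(76.31°) = 0.2367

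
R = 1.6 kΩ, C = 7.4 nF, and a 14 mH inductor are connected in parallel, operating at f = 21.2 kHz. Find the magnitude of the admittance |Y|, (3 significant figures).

ω = 2πf = 133200 rad/s
X_L = ωL = 1860 Ω
X_C = 1/(ωC) = 1010 Ω
Parallel: admittances add. Y = 1/R + 1/(jωL) + jωC
Y = (0.000625 + j0.000449) S
|Y| = 0.000770 S → |Z| = 1/|Y| = 1300 Ω, ∠Z = −∠Y = -35.7°

770 μS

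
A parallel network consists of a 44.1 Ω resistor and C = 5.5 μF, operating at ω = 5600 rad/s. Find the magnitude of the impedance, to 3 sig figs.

26.1 Ω

X_C = 1/(ωC) = 32.5 Ω
Parallel: admittances add. Y = 1/R + jωC
Y = (0.0227 + j0.0308) S
|Y| = 0.0382 S → |Z| = 1/|Y| = 26.1 Ω, ∠Z = −∠Y = -53.6°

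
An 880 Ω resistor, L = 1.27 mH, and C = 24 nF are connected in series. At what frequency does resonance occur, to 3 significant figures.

28.8 kHz

ω₀ = 1/√(LC) = 1/√(0.00127 × 2.4e-08) = 181100 rad/s
f₀ = ω₀/(2π) = 28.8 kHz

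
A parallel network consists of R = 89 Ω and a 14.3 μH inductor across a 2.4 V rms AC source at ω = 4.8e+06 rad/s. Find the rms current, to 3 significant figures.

X_L = ωL = 68.6 Ω
Parallel: admittances add. Y = 1/R + 1/(jωL)
Y = (0.0112 − j0.0146) S
|Y| = 0.0184 S → |Z| = 1/|Y| = 54.4 Ω, ∠Z = −∠Y = 52.4°
I = V/|Z| = 2.4/54.4 = 44.2 mA

44.2 mA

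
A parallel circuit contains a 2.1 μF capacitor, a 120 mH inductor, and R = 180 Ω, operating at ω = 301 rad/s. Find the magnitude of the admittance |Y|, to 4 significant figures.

27.62 mS

X_L = ωL = 36.12 Ω
X_C = 1/(ωC) = 1582 Ω
Parallel: admittances add. Y = 1/R + 1/(jωL) + jωC
Y = (0.005556 − j0.02705) S
|Y| = 0.02762 S → |Z| = 1/|Y| = 36.21 Ω, ∠Z = −∠Y = 78.40°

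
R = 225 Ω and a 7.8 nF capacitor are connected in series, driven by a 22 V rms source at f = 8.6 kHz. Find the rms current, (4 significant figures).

9.231 mA

ω = 2πf = 54040 rad/s
X_C = 1/(ωC) = 2373 Ω
Z = 225.0 − j2373 Ω
|Z| = √(225.0² + 2373²) = 2383 Ω
I = V/|Z| = 22/2383 = 9.231 mA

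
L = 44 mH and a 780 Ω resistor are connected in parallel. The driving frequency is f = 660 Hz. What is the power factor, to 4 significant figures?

0.2278

ω = 2πf = 4147 rad/s
X_L = ωL = 182.5 Ω
Parallel: admittances add. Y = 1/R + 1/(jωL)
Y = (0.001282 − j0.005481) S
|Y| = 0.005628 S → |Z| = 1/|Y| = 177.7 Ω, ∠Z = −∠Y = 76.83°
cos φ = cos(76.83°) = 0.2278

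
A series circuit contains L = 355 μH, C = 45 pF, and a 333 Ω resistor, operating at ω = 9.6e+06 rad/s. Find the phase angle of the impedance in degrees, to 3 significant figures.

73.1°

X_L = ωL = 3410 Ω
X_C = 1/(ωC) = 2310 Ω
Net reactance X = X_L − X_C = 1090 Ω
Z = 333 + j1090 Ω
|Z| = √(333² + 1090²) = 1140 Ω
∠Z = arctan(1090/333) = 73.1°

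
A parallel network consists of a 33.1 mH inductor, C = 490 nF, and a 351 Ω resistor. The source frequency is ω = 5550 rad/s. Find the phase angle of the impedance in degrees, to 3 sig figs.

43.7°

X_L = ωL = 184 Ω
X_C = 1/(ωC) = 368 Ω
Parallel: admittances add. Y = 1/R + 1/(jωL) + jωC
Y = (0.00285 − j0.00272) S
|Y| = 0.00394 S → |Z| = 1/|Y| = 254 Ω, ∠Z = −∠Y = 43.7°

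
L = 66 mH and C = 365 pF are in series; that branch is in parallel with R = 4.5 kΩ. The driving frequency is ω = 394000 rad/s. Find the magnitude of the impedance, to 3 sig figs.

X_L = ωL = 26000 Ω
X_C = 1/(ωC) = 6950 Ω
Branch 1: Z₁ = R = 4500 Ω
Branch 2 (series LC): Z₂ = j(X_L − X_C) = j19100 Ω
Parallel: Z = Z₁Z₂/(Z₁+Z₂), |Z| = 4380 Ω, ∠Z = 13.3°

4380 Ω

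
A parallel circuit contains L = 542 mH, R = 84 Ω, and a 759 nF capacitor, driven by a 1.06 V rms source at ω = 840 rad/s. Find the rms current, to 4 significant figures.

X_L = ωL = 455.3 Ω
X_C = 1/(ωC) = 1568 Ω
Parallel: admittances add. Y = 1/R + 1/(jωL) + jωC
Y = (0.01190 − j0.001559) S
|Y| = 0.01201 S → |Z| = 1/|Y| = 83.29 Ω, ∠Z = −∠Y = 7.460°
I = V/|Z| = 1.06/83.29 = 12.73 mA

12.73 mA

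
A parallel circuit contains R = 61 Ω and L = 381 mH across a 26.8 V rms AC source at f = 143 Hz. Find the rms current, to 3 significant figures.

ω = 2πf = 898.5 rad/s
X_L = ωL = 342 Ω
Parallel: admittances add. Y = 1/R + 1/(jωL)
Y = (0.0164 − j0.00292) S
|Y| = 0.0167 S → |Z| = 1/|Y| = 60.1 Ω, ∠Z = −∠Y = 10.1°
I = V/|Z| = 26.8/60.1 = 446 mA

446 mA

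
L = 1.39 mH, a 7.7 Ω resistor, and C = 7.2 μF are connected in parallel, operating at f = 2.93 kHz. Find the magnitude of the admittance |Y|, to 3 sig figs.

160 mS

ω = 2πf = 18410 rad/s
X_L = ωL = 25.6 Ω
X_C = 1/(ωC) = 7.54 Ω
Parallel: admittances add. Y = 1/R + 1/(jωL) + jωC
Y = (0.130 + j0.0935) S
|Y| = 0.160 S → |Z| = 1/|Y| = 6.25 Ω, ∠Z = −∠Y = -35.7°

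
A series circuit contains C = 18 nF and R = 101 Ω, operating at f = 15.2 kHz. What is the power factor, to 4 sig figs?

ω = 2πf = 95500 rad/s
X_C = 1/(ωC) = 581.7 Ω
Z = 101.0 − j581.7 Ω
|Z| = √(101.0² + 581.7²) = 590.4 Ω
∠Z = arctan(-581.7/101.0) = -80.15°
cos φ = cos(-80.15°) = 0.1711

0.1711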